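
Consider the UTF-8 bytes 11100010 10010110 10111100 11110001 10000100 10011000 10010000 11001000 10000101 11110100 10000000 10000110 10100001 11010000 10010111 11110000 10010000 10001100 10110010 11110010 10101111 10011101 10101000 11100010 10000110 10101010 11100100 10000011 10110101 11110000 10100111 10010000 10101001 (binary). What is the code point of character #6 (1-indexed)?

U+10332

Offset 0: leading byte 0xE2 = 11100010 → 3-byte char #1 = E2 96 BC.
Offset 3: leading byte 0xF1 = 11110001 → 4-byte char #2 = F1 84 98 90.
Offset 7: leading byte 0xC8 = 11001000 → 2-byte char #3 = C8 85.
Offset 9: leading byte 0xF4 = 11110100 → 4-byte char #4 = F4 80 86 A1.
Offset 13: leading byte 0xD0 = 11010000 → 2-byte char #5 = D0 97.
Offset 15: leading byte 0xF0 = 11110000 → 4-byte char #6 = F0 90 8C B2.
Leading byte 0xF0 = 11110000 matches 11110xxx → 4-byte sequence.
Byte 1: 0xF0 = 11110000, payload 000 (3 bits).
Byte 2: 0x90 = 10010000 (10xxxxxx ✓), payload 010000.
Byte 3: 0x8C = 10001100 (10xxxxxx ✓), payload 001100.
Byte 4: 0xB2 = 10110010 (10xxxxxx ✓), payload 110010.
Concatenate: 000010000001100110010 = 0x10332 (21 bits → U+10332).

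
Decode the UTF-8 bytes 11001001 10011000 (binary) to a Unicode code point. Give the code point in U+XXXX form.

Leading byte 0xC9 = 11001001 matches 110xxxxx → 2-byte sequence.
Byte 1: 0xC9 = 11001001, payload 01001 (5 bits).
Byte 2: 0x98 = 10011000 (10xxxxxx ✓), payload 011000.
Concatenate: 01001011000 = 0x258 (11 bits → U+0258).

U+0258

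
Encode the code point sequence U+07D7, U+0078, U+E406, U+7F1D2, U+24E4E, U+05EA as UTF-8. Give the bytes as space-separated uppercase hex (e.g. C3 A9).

DF 97 78 EE 90 86 F1 BF 87 92 F0 A4 B9 8E D7 AA

U+07D7: 2-byte form → DF 97.
U+0078: 1-byte form → 78.
U+E406: 3-byte form → EE 90 86.
U+7F1D2: 4-byte form → F1 BF 87 92.
U+24E4E: 4-byte form → F0 A4 B9 8E.
U+05EA: 2-byte form → D7 AA.
Concatenated (16 bytes): DF 97 78 EE 90 86 F1 BF 87 92 F0 A4 B9 8E D7 AA.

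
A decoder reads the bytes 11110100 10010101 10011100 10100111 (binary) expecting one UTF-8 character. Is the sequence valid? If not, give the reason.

invalid (encodes a value above U+10FFFF)

Leading byte 0xF4 = 11110100 → 4-byte form.
Payload = 0x115727, which exceeds U+10FFFF, the maximum Unicode code point. (Leading bytes F5–FF, or F4 followed by ≥ 0x90, are invalid.)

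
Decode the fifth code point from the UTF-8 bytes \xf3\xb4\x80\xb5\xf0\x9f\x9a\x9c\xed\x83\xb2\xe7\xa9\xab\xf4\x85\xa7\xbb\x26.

U+1059FB

Offset 0: leading byte 0xF3 = 11110011 → 4-byte char #1 = F3 B4 80 B5.
Offset 4: leading byte 0xF0 = 11110000 → 4-byte char #2 = F0 9F 9A 9C.
Offset 8: leading byte 0xED = 11101101 → 3-byte char #3 = ED 83 B2.
Offset 11: leading byte 0xE7 = 11100111 → 3-byte char #4 = E7 A9 AB.
Offset 14: leading byte 0xF4 = 11110100 → 4-byte char #5 = F4 85 A7 BB.
Leading byte 0xF4 = 11110100 matches 11110xxx → 4-byte sequence.
Byte 1: 0xF4 = 11110100, payload 100 (3 bits).
Byte 2: 0x85 = 10000101 (10xxxxxx ✓), payload 000101.
Byte 3: 0xA7 = 10100111 (10xxxxxx ✓), payload 100111.
Byte 4: 0xBB = 10111011 (10xxxxxx ✓), payload 111011.
Concatenate: 100000101100111111011 = 0x1059FB (21 bits → U+1059FB).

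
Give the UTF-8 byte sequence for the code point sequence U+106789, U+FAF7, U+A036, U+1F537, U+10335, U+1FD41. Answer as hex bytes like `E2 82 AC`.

U+106789: 4-byte form → F4 86 9E 89.
U+FAF7: 3-byte form → EF AB B7.
U+A036: 3-byte form → EA 80 B6.
U+1F537: 4-byte form → F0 9F 94 B7.
U+10335: 4-byte form → F0 90 8C B5.
U+1FD41: 4-byte form → F0 9F B5 81.
Concatenated (22 bytes): F4 86 9E 89 EF AB B7 EA 80 B6 F0 9F 94 B7 F0 90 8C B5 F0 9F B5 81.

F4 86 9E 89 EF AB B7 EA 80 B6 F0 9F 94 B7 F0 90 8C B5 F0 9F B5 81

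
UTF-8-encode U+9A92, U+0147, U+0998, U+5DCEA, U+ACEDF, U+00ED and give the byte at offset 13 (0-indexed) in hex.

U+9A92 → 3-byte form E9 AA 92 at offsets 0–2.
U+0147 → 2-byte form C5 87 at offsets 3–4.
U+0998 → 3-byte form E0 A6 98 at offsets 5–7.
U+5DCEA → 4-byte form F1 9D B3 AA at offsets 8–11.
U+ACEDF → 4-byte form F2 AC BB 9F at offsets 12–15.
Offset 13 falls in char 5's range; it's byte 2 of F2 AC BB 9F = 0xAC.

0xAC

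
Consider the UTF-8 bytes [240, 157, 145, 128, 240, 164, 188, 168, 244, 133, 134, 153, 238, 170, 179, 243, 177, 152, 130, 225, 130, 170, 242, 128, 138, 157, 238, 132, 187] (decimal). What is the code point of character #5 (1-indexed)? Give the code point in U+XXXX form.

U+F1602

Offset 0: leading byte 0xF0 = 11110000 → 4-byte char #1 = F0 9D 91 80.
Offset 4: leading byte 0xF0 = 11110000 → 4-byte char #2 = F0 A4 BC A8.
Offset 8: leading byte 0xF4 = 11110100 → 4-byte char #3 = F4 85 86 99.
Offset 12: leading byte 0xEE = 11101110 → 3-byte char #4 = EE AA B3.
Offset 15: leading byte 0xF3 = 11110011 → 4-byte char #5 = F3 B1 98 82.
Leading byte 0xF3 = 11110011 matches 11110xxx → 4-byte sequence.
Byte 1: 0xF3 = 11110011, payload 011 (3 bits).
Byte 2: 0xB1 = 10110001 (10xxxxxx ✓), payload 110001.
Byte 3: 0x98 = 10011000 (10xxxxxx ✓), payload 011000.
Byte 4: 0x82 = 10000010 (10xxxxxx ✓), payload 000010.
Concatenate: 011110001011000000010 = 0xF1602 (21 bits → U+F1602).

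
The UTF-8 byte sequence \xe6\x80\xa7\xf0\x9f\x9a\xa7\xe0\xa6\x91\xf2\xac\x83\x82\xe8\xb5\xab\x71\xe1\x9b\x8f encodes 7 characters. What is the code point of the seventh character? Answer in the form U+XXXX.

Offset 0: leading byte 0xE6 = 11100110 → 3-byte char #1 = E6 80 A7.
Offset 3: leading byte 0xF0 = 11110000 → 4-byte char #2 = F0 9F 9A A7.
Offset 7: leading byte 0xE0 = 11100000 → 3-byte char #3 = E0 A6 91.
Offset 10: leading byte 0xF2 = 11110010 → 4-byte char #4 = F2 AC 83 82.
Offset 14: leading byte 0xE8 = 11101000 → 3-byte char #5 = E8 B5 AB.
Offset 17: leading byte 0x71 = 01110001 → 1-byte char #6 = 71.
Offset 18: leading byte 0xE1 = 11100001 → 3-byte char #7 = E1 9B 8F.
Leading byte 0xE1 = 11100001 matches 1110xxxx → 3-byte sequence.
Byte 1: 0xE1 = 11100001, payload 0001 (4 bits).
Byte 2: 0x9B = 10011011 (10xxxxxx ✓), payload 011011.
Byte 3: 0x8F = 10001111 (10xxxxxx ✓), payload 001111.
Concatenate: 0001011011001111 = 0x16CF (16 bits → U+16CF).

U+16CF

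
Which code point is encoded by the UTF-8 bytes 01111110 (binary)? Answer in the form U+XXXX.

U+007E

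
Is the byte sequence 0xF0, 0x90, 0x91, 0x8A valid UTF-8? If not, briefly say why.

valid

Leading byte 0xF0 = 11110000 → 4-byte form.
Continuation bytes 0x90=10010000, 0x91=10010001, 0x8A=10001010 all match 10xxxxxx.
Decoded value 0x1044A is ≥ 0x10000 (shortest form) and not a surrogate.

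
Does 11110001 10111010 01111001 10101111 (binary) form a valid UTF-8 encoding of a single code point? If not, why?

Leading byte 0xF1 = 11110001 → 4-byte form.
Byte 3 is 0x79 = 01111001, which is not 10xxxxxx — expected a continuation byte.

invalid (non-continuation byte where continuation expected)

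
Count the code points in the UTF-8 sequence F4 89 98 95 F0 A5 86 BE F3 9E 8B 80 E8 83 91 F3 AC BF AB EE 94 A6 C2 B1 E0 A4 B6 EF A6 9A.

9

Byte at offset 0: 0xF4 = 11110100 → 4-byte char (#1). Advance 4.
Byte at offset 4: 0xF0 = 11110000 → 4-byte char (#2). Advance 4.
Byte at offset 8: 0xF3 = 11110011 → 4-byte char (#3). Advance 4.
Byte at offset 12: 0xE8 = 11101000 → 3-byte char (#4). Advance 3.
Byte at offset 15: 0xF3 = 11110011 → 4-byte char (#5). Advance 4.
Byte at offset 19: 0xEE = 11101110 → 3-byte char (#6). Advance 3.
Byte at offset 22: 0xC2 = 11000010 → 2-byte char (#7). Advance 2.
Byte at offset 24: 0xE0 = 11100000 → 3-byte char (#8). Advance 3.
Byte at offset 27: 0xEF = 11101111 → 3-byte char (#9). Advance 3.
Reached end at offset 30 after 9 code points.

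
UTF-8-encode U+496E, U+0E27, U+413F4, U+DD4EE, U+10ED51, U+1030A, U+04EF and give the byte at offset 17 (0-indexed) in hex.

U+496E → 3-byte form E4 A5 AE at offsets 0–2.
U+0E27 → 3-byte form E0 B8 A7 at offsets 3–5.
U+413F4 → 4-byte form F1 81 8F B4 at offsets 6–9.
U+DD4EE → 4-byte form F3 9D 93 AE at offsets 10–13.
U+10ED51 → 4-byte form F4 8E B5 91 at offsets 14–17.
Offset 17 falls in char 5's range; it's byte 4 of F4 8E B5 91 = 0x91.

0x91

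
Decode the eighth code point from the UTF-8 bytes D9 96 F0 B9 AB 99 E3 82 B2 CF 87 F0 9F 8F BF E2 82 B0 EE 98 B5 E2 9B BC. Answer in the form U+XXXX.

U+26FC

Offset 0: leading byte 0xD9 = 11011001 → 2-byte char #1 = D9 96.
Offset 2: leading byte 0xF0 = 11110000 → 4-byte char #2 = F0 B9 AB 99.
Offset 6: leading byte 0xE3 = 11100011 → 3-byte char #3 = E3 82 B2.
Offset 9: leading byte 0xCF = 11001111 → 2-byte char #4 = CF 87.
Offset 11: leading byte 0xF0 = 11110000 → 4-byte char #5 = F0 9F 8F BF.
Offset 15: leading byte 0xE2 = 11100010 → 3-byte char #6 = E2 82 B0.
Offset 18: leading byte 0xEE = 11101110 → 3-byte char #7 = EE 98 B5.
Offset 21: leading byte 0xE2 = 11100010 → 3-byte char #8 = E2 9B BC.
Leading byte 0xE2 = 11100010 matches 1110xxxx → 3-byte sequence.
Byte 1: 0xE2 = 11100010, payload 0010 (4 bits).
Byte 2: 0x9B = 10011011 (10xxxxxx ✓), payload 011011.
Byte 3: 0xBC = 10111100 (10xxxxxx ✓), payload 111100.
Concatenate: 0010011011111100 = 0x26FC (16 bits → U+26FC).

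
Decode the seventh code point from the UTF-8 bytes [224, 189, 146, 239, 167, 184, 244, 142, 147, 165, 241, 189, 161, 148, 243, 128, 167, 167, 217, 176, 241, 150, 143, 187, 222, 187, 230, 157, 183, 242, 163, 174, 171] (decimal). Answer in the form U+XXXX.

U+563FB

Offset 0: leading byte 0xE0 = 11100000 → 3-byte char #1 = E0 BD 92.
Offset 3: leading byte 0xEF = 11101111 → 3-byte char #2 = EF A7 B8.
Offset 6: leading byte 0xF4 = 11110100 → 4-byte char #3 = F4 8E 93 A5.
Offset 10: leading byte 0xF1 = 11110001 → 4-byte char #4 = F1 BD A1 94.
Offset 14: leading byte 0xF3 = 11110011 → 4-byte char #5 = F3 80 A7 A7.
Offset 18: leading byte 0xD9 = 11011001 → 2-byte char #6 = D9 B0.
Offset 20: leading byte 0xF1 = 11110001 → 4-byte char #7 = F1 96 8F BB.
Leading byte 0xF1 = 11110001 matches 11110xxx → 4-byte sequence.
Byte 1: 0xF1 = 11110001, payload 001 (3 bits).
Byte 2: 0x96 = 10010110 (10xxxxxx ✓), payload 010110.
Byte 3: 0x8F = 10001111 (10xxxxxx ✓), payload 001111.
Byte 4: 0xBB = 10111011 (10xxxxxx ✓), payload 111011.
Concatenate: 001010110001111111011 = 0x563FB (21 bits → U+563FB).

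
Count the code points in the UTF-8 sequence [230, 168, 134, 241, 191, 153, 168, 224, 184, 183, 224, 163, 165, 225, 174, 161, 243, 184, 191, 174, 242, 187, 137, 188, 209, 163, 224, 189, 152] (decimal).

9

Byte at offset 0: 0xE6 = 11100110 → 3-byte char (#1). Advance 3.
Byte at offset 3: 0xF1 = 11110001 → 4-byte char (#2). Advance 4.
Byte at offset 7: 0xE0 = 11100000 → 3-byte char (#3). Advance 3.
Byte at offset 10: 0xE0 = 11100000 → 3-byte char (#4). Advance 3.
Byte at offset 13: 0xE1 = 11100001 → 3-byte char (#5). Advance 3.
Byte at offset 16: 0xF3 = 11110011 → 4-byte char (#6). Advance 4.
Byte at offset 20: 0xF2 = 11110010 → 4-byte char (#7). Advance 4.
Byte at offset 24: 0xD1 = 11010001 → 2-byte char (#8). Advance 2.
Byte at offset 26: 0xE0 = 11100000 → 3-byte char (#9). Advance 3.
Reached end at offset 29 after 9 code points.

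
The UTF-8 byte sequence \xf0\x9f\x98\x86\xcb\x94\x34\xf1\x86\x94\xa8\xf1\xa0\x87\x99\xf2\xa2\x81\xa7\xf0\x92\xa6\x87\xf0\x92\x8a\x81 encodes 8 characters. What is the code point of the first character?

Offset 0: leading byte 0xF0 = 11110000 → 4-byte char #1 = F0 9F 98 86.
Leading byte 0xF0 = 11110000 matches 11110xxx → 4-byte sequence.
Byte 1: 0xF0 = 11110000, payload 000 (3 bits).
Byte 2: 0x9F = 10011111 (10xxxxxx ✓), payload 011111.
Byte 3: 0x98 = 10011000 (10xxxxxx ✓), payload 011000.
Byte 4: 0x86 = 10000110 (10xxxxxx ✓), payload 000110.
Concatenate: 000011111011000000110 = 0x1F606 (21 bits → U+1F606).

U+1F606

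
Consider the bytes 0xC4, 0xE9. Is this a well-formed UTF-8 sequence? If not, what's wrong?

Leading byte 0xC4 = 11000100 → 2-byte form.
Byte 2 is 0xE9 = 11101001, which is not 10xxxxxx — expected a continuation byte.

invalid (non-continuation byte where continuation expected)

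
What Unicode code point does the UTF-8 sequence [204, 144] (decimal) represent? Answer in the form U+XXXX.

Leading byte 0xCC = 11001100 matches 110xxxxx → 2-byte sequence.
Byte 1: 0xCC = 11001100, payload 01100 (5 bits).
Byte 2: 0x90 = 10010000 (10xxxxxx ✓), payload 010000.
Concatenate: 01100010000 = 0x310 (11 bits → U+0310).

U+0310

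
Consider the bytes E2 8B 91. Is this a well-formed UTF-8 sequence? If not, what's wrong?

valid

Leading byte 0xE2 = 11100010 → 3-byte form.
Continuation bytes 0x8B=10001011, 0x91=10010001 all match 10xxxxxx.
Decoded value 0x22D1 is ≥ 0x800 (shortest form) and not a surrogate.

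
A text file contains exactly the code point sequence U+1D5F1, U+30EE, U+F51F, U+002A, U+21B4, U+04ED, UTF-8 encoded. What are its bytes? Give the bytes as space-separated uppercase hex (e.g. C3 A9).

U+1D5F1: 4-byte form → F0 9D 97 B1.
U+30EE: 3-byte form → E3 83 AE.
U+F51F: 3-byte form → EF 94 9F.
U+002A: 1-byte form → 2A.
U+21B4: 3-byte form → E2 86 B4.
U+04ED: 2-byte form → D3 AD.
Concatenated (16 bytes): F0 9D 97 B1 E3 83 AE EF 94 9F 2A E2 86 B4 D3 AD.

F0 9D 97 B1 E3 83 AE EF 94 9F 2A E2 86 B4 D3 AD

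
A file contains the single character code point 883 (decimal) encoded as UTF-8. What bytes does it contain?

CD B3

U+0373 = 0x373 = 883 decimal. In range U+0080–U+07FF → 2-byte form: 110xxxxx 10xxxxxx.
Binary (11 bits): 01101110011.
Split 5+6: 01101 | 110011.
Byte 1: 11001101 = 0xCD.
Byte 2: 10110011 = 0xB3.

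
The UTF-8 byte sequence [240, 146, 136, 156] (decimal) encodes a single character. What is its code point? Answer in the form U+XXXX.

U+1221C

Leading byte 0xF0 = 11110000 matches 11110xxx → 4-byte sequence.
Byte 1: 0xF0 = 11110000, payload 000 (3 bits).
Byte 2: 0x92 = 10010010 (10xxxxxx ✓), payload 010010.
Byte 3: 0x88 = 10001000 (10xxxxxx ✓), payload 001000.
Byte 4: 0x9C = 10011100 (10xxxxxx ✓), payload 011100.
Concatenate: 000010010001000011100 = 0x1221C (21 bits → U+1221C).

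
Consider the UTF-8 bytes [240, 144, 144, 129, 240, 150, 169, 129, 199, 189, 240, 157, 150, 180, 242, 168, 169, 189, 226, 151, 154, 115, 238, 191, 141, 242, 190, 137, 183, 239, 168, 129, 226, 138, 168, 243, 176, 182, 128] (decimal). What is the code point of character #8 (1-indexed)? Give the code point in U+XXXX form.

Offset 0: leading byte 0xF0 = 11110000 → 4-byte char #1 = F0 90 90 81.
Offset 4: leading byte 0xF0 = 11110000 → 4-byte char #2 = F0 96 A9 81.
Offset 8: leading byte 0xC7 = 11000111 → 2-byte char #3 = C7 BD.
Offset 10: leading byte 0xF0 = 11110000 → 4-byte char #4 = F0 9D 96 B4.
Offset 14: leading byte 0xF2 = 11110010 → 4-byte char #5 = F2 A8 A9 BD.
Offset 18: leading byte 0xE2 = 11100010 → 3-byte char #6 = E2 97 9A.
Offset 21: leading byte 0x73 = 01110011 → 1-byte char #7 = 73.
Offset 22: leading byte 0xEE = 11101110 → 3-byte char #8 = EE BF 8D.
Leading byte 0xEE = 11101110 matches 1110xxxx → 3-byte sequence.
Byte 1: 0xEE = 11101110, payload 1110 (4 bits).
Byte 2: 0xBF = 10111111 (10xxxxxx ✓), payload 111111.
Byte 3: 0x8D = 10001101 (10xxxxxx ✓), payload 001101.
Concatenate: 1110111111001101 = 0xEFCD (16 bits → U+EFCD).

U+EFCD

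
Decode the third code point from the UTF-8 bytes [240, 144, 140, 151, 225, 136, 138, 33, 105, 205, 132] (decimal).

Offset 0: leading byte 0xF0 = 11110000 → 4-byte char #1 = F0 90 8C 97.
Offset 4: leading byte 0xE1 = 11100001 → 3-byte char #2 = E1 88 8A.
Offset 7: leading byte 0x21 = 00100001 → 1-byte char #3 = 21.
Leading byte 0x21 = 00100001 matches 0xxxxxxx → 1-byte sequence.
Byte 1: 0x21 = 00100001, payload 0100001 (7 bits).
Concatenate: 0100001 = 0x21 (7 bits → U+0021).

U+0021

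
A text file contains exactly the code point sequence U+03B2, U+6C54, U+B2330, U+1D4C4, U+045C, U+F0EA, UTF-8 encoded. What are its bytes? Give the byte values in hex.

CE B2 E6 B1 94 F2 B2 8C B0 F0 9D 93 84 D1 9C EF 83 AA

U+03B2: 2-byte form → CE B2.
U+6C54: 3-byte form → E6 B1 94.
U+B2330: 4-byte form → F2 B2 8C B0.
U+1D4C4: 4-byte form → F0 9D 93 84.
U+045C: 2-byte form → D1 9C.
U+F0EA: 3-byte form → EF 83 AA.
Concatenated (18 bytes): CE B2 E6 B1 94 F2 B2 8C B0 F0 9D 93 84 D1 9C EF 83 AA.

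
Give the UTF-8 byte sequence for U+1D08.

E1 B4 88

U+1D08 = 0x1D08 = 7432 decimal. In range U+0800–U+FFFF → 3-byte form: 1110xxxx 10xxxxxx 10xxxxxx.
Binary (16 bits): 0001110100001000.
Split 4+6+6: 0001 | 110100 | 001000.
Byte 1: 11100001 = 0xE1.
Byte 2: 10110100 = 0xB4.
Byte 3: 10001000 = 0x88.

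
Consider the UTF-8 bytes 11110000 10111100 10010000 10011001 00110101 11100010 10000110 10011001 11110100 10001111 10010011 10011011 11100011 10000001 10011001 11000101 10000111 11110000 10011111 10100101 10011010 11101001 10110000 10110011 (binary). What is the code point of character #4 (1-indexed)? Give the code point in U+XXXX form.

U+10F4DB

Offset 0: leading byte 0xF0 = 11110000 → 4-byte char #1 = F0 BC 90 99.
Offset 4: leading byte 0x35 = 00110101 → 1-byte char #2 = 35.
Offset 5: leading byte 0xE2 = 11100010 → 3-byte char #3 = E2 86 99.
Offset 8: leading byte 0xF4 = 11110100 → 4-byte char #4 = F4 8F 93 9B.
Leading byte 0xF4 = 11110100 matches 11110xxx → 4-byte sequence.
Byte 1: 0xF4 = 11110100, payload 100 (3 bits).
Byte 2: 0x8F = 10001111 (10xxxxxx ✓), payload 001111.
Byte 3: 0x93 = 10010011 (10xxxxxx ✓), payload 010011.
Byte 4: 0x9B = 10011011 (10xxxxxx ✓), payload 011011.
Concatenate: 100001111010011011011 = 0x10F4DB (21 bits → U+10F4DB).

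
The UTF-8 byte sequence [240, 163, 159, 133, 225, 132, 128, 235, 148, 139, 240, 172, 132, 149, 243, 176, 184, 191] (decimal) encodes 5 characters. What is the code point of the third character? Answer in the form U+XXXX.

Offset 0: leading byte 0xF0 = 11110000 → 4-byte char #1 = F0 A3 9F 85.
Offset 4: leading byte 0xE1 = 11100001 → 3-byte char #2 = E1 84 80.
Offset 7: leading byte 0xEB = 11101011 → 3-byte char #3 = EB 94 8B.
Leading byte 0xEB = 11101011 matches 1110xxxx → 3-byte sequence.
Byte 1: 0xEB = 11101011, payload 1011 (4 bits).
Byte 2: 0x94 = 10010100 (10xxxxxx ✓), payload 010100.
Byte 3: 0x8B = 10001011 (10xxxxxx ✓), payload 001011.
Concatenate: 1011010100001011 = 0xB50B (16 bits → U+B50B).

U+B50B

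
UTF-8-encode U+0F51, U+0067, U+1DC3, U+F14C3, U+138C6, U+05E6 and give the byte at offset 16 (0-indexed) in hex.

U+0F51 → 3-byte form E0 BD 91 at offsets 0–2.
U+0067 → 1-byte form 67 at offsets 3–3.
U+1DC3 → 3-byte form E1 B7 83 at offsets 4–6.
U+F14C3 → 4-byte form F3 B1 93 83 at offsets 7–10.
U+138C6 → 4-byte form F0 93 A3 86 at offsets 11–14.
U+05E6 → 2-byte form D7 A6 at offsets 15–16.
Offset 16 falls in char 6's range; it's byte 2 of D7 A6 = 0xA6.

0xA6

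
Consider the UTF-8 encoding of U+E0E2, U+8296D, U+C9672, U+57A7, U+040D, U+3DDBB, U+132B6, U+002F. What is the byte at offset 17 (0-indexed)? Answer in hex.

U+E0E2 → 3-byte form EE 83 A2 at offsets 0–2.
U+8296D → 4-byte form F2 82 A5 AD at offsets 3–6.
U+C9672 → 4-byte form F3 89 99 B2 at offsets 7–10.
U+57A7 → 3-byte form E5 9E A7 at offsets 11–13.
U+040D → 2-byte form D0 8D at offsets 14–15.
U+3DDBB → 4-byte form F0 BD B6 BB at offsets 16–19.
Offset 17 falls in char 6's range; it's byte 2 of F0 BD B6 BB = 0xBD.

0xBD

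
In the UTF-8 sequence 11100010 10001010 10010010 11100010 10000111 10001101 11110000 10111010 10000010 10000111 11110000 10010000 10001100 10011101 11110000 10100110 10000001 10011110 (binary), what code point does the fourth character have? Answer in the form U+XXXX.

U+1031D

Offset 0: leading byte 0xE2 = 11100010 → 3-byte char #1 = E2 8A 92.
Offset 3: leading byte 0xE2 = 11100010 → 3-byte char #2 = E2 87 8D.
Offset 6: leading byte 0xF0 = 11110000 → 4-byte char #3 = F0 BA 82 87.
Offset 10: leading byte 0xF0 = 11110000 → 4-byte char #4 = F0 90 8C 9D.
Leading byte 0xF0 = 11110000 matches 11110xxx → 4-byte sequence.
Byte 1: 0xF0 = 11110000, payload 000 (3 bits).
Byte 2: 0x90 = 10010000 (10xxxxxx ✓), payload 010000.
Byte 3: 0x8C = 10001100 (10xxxxxx ✓), payload 001100.
Byte 4: 0x9D = 10011101 (10xxxxxx ✓), payload 011101.
Concatenate: 000010000001100011101 = 0x1031D (21 bits → U+1031D).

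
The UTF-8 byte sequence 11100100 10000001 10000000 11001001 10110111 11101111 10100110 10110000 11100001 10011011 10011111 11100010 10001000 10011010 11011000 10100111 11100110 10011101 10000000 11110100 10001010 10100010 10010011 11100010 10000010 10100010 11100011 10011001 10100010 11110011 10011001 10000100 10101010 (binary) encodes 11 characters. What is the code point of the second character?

U+0277

Offset 0: leading byte 0xE4 = 11100100 → 3-byte char #1 = E4 81 80.
Offset 3: leading byte 0xC9 = 11001001 → 2-byte char #2 = C9 B7.
Leading byte 0xC9 = 11001001 matches 110xxxxx → 2-byte sequence.
Byte 1: 0xC9 = 11001001, payload 01001 (5 bits).
Byte 2: 0xB7 = 10110111 (10xxxxxx ✓), payload 110111.
Concatenate: 01001110111 = 0x277 (11 bits → U+0277).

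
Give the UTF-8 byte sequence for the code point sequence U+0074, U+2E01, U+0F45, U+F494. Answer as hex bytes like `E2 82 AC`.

74 E2 B8 81 E0 BD 85 EF 92 94

U+0074: 1-byte form → 74.
U+2E01: 3-byte form → E2 B8 81.
U+0F45: 3-byte form → E0 BD 85.
U+F494: 3-byte form → EF 92 94.
Concatenated (10 bytes): 74 E2 B8 81 E0 BD 85 EF 92 94.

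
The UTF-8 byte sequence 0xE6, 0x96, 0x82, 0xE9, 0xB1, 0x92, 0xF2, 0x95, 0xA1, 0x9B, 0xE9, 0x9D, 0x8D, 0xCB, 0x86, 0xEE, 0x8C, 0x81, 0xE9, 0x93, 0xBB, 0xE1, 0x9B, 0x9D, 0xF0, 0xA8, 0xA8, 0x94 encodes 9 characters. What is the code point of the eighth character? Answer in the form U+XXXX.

U+16DD

Offset 0: leading byte 0xE6 = 11100110 → 3-byte char #1 = E6 96 82.
Offset 3: leading byte 0xE9 = 11101001 → 3-byte char #2 = E9 B1 92.
Offset 6: leading byte 0xF2 = 11110010 → 4-byte char #3 = F2 95 A1 9B.
Offset 10: leading byte 0xE9 = 11101001 → 3-byte char #4 = E9 9D 8D.
Offset 13: leading byte 0xCB = 11001011 → 2-byte char #5 = CB 86.
Offset 15: leading byte 0xEE = 11101110 → 3-byte char #6 = EE 8C 81.
Offset 18: leading byte 0xE9 = 11101001 → 3-byte char #7 = E9 93 BB.
Offset 21: leading byte 0xE1 = 11100001 → 3-byte char #8 = E1 9B 9D.
Leading byte 0xE1 = 11100001 matches 1110xxxx → 3-byte sequence.
Byte 1: 0xE1 = 11100001, payload 0001 (4 bits).
Byte 2: 0x9B = 10011011 (10xxxxxx ✓), payload 011011.
Byte 3: 0x9D = 10011101 (10xxxxxx ✓), payload 011101.
Concatenate: 0001011011011101 = 0x16DD (16 bits → U+16DD).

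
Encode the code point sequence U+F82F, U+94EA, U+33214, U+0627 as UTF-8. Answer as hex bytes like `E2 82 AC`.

EF A0 AF E9 93 AA F0 B3 88 94 D8 A7

U+F82F: 3-byte form → EF A0 AF.
U+94EA: 3-byte form → E9 93 AA.
U+33214: 4-byte form → F0 B3 88 94.
U+0627: 2-byte form → D8 A7.
Concatenated (12 bytes): EF A0 AF E9 93 AA F0 B3 88 94 D8 A7.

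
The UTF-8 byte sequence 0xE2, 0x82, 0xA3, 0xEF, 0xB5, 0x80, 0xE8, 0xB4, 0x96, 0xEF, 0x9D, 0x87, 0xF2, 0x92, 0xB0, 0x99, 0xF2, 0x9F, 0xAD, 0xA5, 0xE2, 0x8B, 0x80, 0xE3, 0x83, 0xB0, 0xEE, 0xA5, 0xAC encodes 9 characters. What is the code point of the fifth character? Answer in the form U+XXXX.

U+92C19

Offset 0: leading byte 0xE2 = 11100010 → 3-byte char #1 = E2 82 A3.
Offset 3: leading byte 0xEF = 11101111 → 3-byte char #2 = EF B5 80.
Offset 6: leading byte 0xE8 = 11101000 → 3-byte char #3 = E8 B4 96.
Offset 9: leading byte 0xEF = 11101111 → 3-byte char #4 = EF 9D 87.
Offset 12: leading byte 0xF2 = 11110010 → 4-byte char #5 = F2 92 B0 99.
Leading byte 0xF2 = 11110010 matches 11110xxx → 4-byte sequence.
Byte 1: 0xF2 = 11110010, payload 010 (3 bits).
Byte 2: 0x92 = 10010010 (10xxxxxx ✓), payload 010010.
Byte 3: 0xB0 = 10110000 (10xxxxxx ✓), payload 110000.
Byte 4: 0x99 = 10011001 (10xxxxxx ✓), payload 011001.
Concatenate: 010010010110000011001 = 0x92C19 (21 bits → U+92C19).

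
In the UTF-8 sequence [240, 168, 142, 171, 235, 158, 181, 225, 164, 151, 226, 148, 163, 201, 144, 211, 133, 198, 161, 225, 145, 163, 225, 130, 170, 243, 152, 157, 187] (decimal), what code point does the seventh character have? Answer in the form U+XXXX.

Offset 0: leading byte 0xF0 = 11110000 → 4-byte char #1 = F0 A8 8E AB.
Offset 4: leading byte 0xEB = 11101011 → 3-byte char #2 = EB 9E B5.
Offset 7: leading byte 0xE1 = 11100001 → 3-byte char #3 = E1 A4 97.
Offset 10: leading byte 0xE2 = 11100010 → 3-byte char #4 = E2 94 A3.
Offset 13: leading byte 0xC9 = 11001001 → 2-byte char #5 = C9 90.
Offset 15: leading byte 0xD3 = 11010011 → 2-byte char #6 = D3 85.
Offset 17: leading byte 0xC6 = 11000110 → 2-byte char #7 = C6 A1.
Leading byte 0xC6 = 11000110 matches 110xxxxx → 2-byte sequence.
Byte 1: 0xC6 = 11000110, payload 00110 (5 bits).
Byte 2: 0xA1 = 10100001 (10xxxxxx ✓), payload 100001.
Concatenate: 00110100001 = 0x1A1 (11 bits → U+01A1).

U+01A1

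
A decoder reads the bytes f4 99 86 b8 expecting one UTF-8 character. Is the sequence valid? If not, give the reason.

invalid (encodes a value above U+10FFFF)

Leading byte 0xF4 = 11110100 → 4-byte form.
Payload = 0x1191B8, which exceeds U+10FFFF, the maximum Unicode code point. (Leading bytes F5–FF, or F4 followed by ≥ 0x90, are invalid.)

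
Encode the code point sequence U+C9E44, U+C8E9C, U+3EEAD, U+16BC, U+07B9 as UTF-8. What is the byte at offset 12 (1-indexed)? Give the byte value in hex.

1-indexed offset 12 is 0-indexed offset 11.
U+C9E44 → 4-byte form F3 89 B9 84 at offsets 0–3.
U+C8E9C → 4-byte form F3 88 BA 9C at offsets 4–7.
U+3EEAD → 4-byte form F0 BE BA AD at offsets 8–11.
Offset 11 falls in char 3's range; it's byte 4 of F0 BE BA AD = 0xAD.

0xAD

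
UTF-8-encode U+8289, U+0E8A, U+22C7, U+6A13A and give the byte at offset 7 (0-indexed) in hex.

U+8289 → 3-byte form E8 8A 89 at offsets 0–2.
U+0E8A → 3-byte form E0 BA 8A at offsets 3–5.
U+22C7 → 3-byte form E2 8B 87 at offsets 6–8.
Offset 7 falls in char 3's range; it's byte 2 of E2 8B 87 = 0x8B.

0x8B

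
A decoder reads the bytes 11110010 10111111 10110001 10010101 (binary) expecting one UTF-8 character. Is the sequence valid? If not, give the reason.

valid

Leading byte 0xF2 = 11110010 → 4-byte form.
Continuation bytes 0xBF=10111111, 0xB1=10110001, 0x95=10010101 all match 10xxxxxx.
Decoded value 0xBFC55 is ≥ 0x10000 (shortest form) and not a surrogate.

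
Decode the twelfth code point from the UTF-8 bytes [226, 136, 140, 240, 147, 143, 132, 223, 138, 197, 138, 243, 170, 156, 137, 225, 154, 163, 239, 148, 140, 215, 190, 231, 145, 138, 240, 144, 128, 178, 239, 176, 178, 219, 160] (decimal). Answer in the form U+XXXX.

Offset 0: leading byte 0xE2 = 11100010 → 3-byte char #1 = E2 88 8C.
Offset 3: leading byte 0xF0 = 11110000 → 4-byte char #2 = F0 93 8F 84.
Offset 7: leading byte 0xDF = 11011111 → 2-byte char #3 = DF 8A.
Offset 9: leading byte 0xC5 = 11000101 → 2-byte char #4 = C5 8A.
Offset 11: leading byte 0xF3 = 11110011 → 4-byte char #5 = F3 AA 9C 89.
Offset 15: leading byte 0xE1 = 11100001 → 3-byte char #6 = E1 9A A3.
Offset 18: leading byte 0xEF = 11101111 → 3-byte char #7 = EF 94 8C.
Offset 21: leading byte 0xD7 = 11010111 → 2-byte char #8 = D7 BE.
Offset 23: leading byte 0xE7 = 11100111 → 3-byte char #9 = E7 91 8A.
Offset 26: leading byte 0xF0 = 11110000 → 4-byte char #10 = F0 90 80 B2.
Offset 30: leading byte 0xEF = 11101111 → 3-byte char #11 = EF B0 B2.
Offset 33: leading byte 0xDB = 11011011 → 2-byte char #12 = DB A0.
Leading byte 0xDB = 11011011 matches 110xxxxx → 2-byte sequence.
Byte 1: 0xDB = 11011011, payload 11011 (5 bits).
Byte 2: 0xA0 = 10100000 (10xxxxxx ✓), payload 100000.
Concatenate: 11011100000 = 0x6E0 (11 bits → U+06E0).

U+06E0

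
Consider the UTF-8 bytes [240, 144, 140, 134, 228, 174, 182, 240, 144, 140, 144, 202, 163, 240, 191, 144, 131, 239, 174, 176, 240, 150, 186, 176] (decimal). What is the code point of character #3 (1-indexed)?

U+10310

Offset 0: leading byte 0xF0 = 11110000 → 4-byte char #1 = F0 90 8C 86.
Offset 4: leading byte 0xE4 = 11100100 → 3-byte char #2 = E4 AE B6.
Offset 7: leading byte 0xF0 = 11110000 → 4-byte char #3 = F0 90 8C 90.
Leading byte 0xF0 = 11110000 matches 11110xxx → 4-byte sequence.
Byte 1: 0xF0 = 11110000, payload 000 (3 bits).
Byte 2: 0x90 = 10010000 (10xxxxxx ✓), payload 010000.
Byte 3: 0x8C = 10001100 (10xxxxxx ✓), payload 001100.
Byte 4: 0x90 = 10010000 (10xxxxxx ✓), payload 010000.
Concatenate: 000010000001100010000 = 0x10310 (21 bits → U+10310).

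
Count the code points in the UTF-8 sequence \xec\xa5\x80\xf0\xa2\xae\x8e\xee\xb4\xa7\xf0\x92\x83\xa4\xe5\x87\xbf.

Byte at offset 0: 0xEC = 11101100 → 3-byte char (#1). Advance 3.
Byte at offset 3: 0xF0 = 11110000 → 4-byte char (#2). Advance 4.
Byte at offset 7: 0xEE = 11101110 → 3-byte char (#3). Advance 3.
Byte at offset 10: 0xF0 = 11110000 → 4-byte char (#4). Advance 4.
Byte at offset 14: 0xE5 = 11100101 → 3-byte char (#5). Advance 3.
Reached end at offset 17 after 5 code points.

5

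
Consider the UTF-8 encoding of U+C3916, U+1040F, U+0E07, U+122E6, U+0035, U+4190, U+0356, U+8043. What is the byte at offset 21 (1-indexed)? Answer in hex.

1-indexed offset 21 is 0-indexed offset 20.
U+C3916 → 4-byte form F3 83 A4 96 at offsets 0–3.
U+1040F → 4-byte form F0 90 90 8F at offsets 4–7.
U+0E07 → 3-byte form E0 B8 87 at offsets 8–10.
U+122E6 → 4-byte form F0 92 8B A6 at offsets 11–14.
U+0035 → 1-byte form 35 at offsets 15–15.
U+4190 → 3-byte form E4 86 90 at offsets 16–18.
U+0356 → 2-byte form CD 96 at offsets 19–20.
Offset 20 falls in char 7's range; it's byte 2 of CD 96 = 0x96.

0x96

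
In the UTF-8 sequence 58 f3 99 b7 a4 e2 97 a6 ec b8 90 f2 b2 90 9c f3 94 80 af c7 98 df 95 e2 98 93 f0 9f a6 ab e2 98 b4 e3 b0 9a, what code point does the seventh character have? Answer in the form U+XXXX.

Offset 0: leading byte 0x58 = 01011000 → 1-byte char #1 = 58.
Offset 1: leading byte 0xF3 = 11110011 → 4-byte char #2 = F3 99 B7 A4.
Offset 5: leading byte 0xE2 = 11100010 → 3-byte char #3 = E2 97 A6.
Offset 8: leading byte 0xEC = 11101100 → 3-byte char #4 = EC B8 90.
Offset 11: leading byte 0xF2 = 11110010 → 4-byte char #5 = F2 B2 90 9C.
Offset 15: leading byte 0xF3 = 11110011 → 4-byte char #6 = F3 94 80 AF.
Offset 19: leading byte 0xC7 = 11000111 → 2-byte char #7 = C7 98.
Leading byte 0xC7 = 11000111 matches 110xxxxx → 2-byte sequence.
Byte 1: 0xC7 = 11000111, payload 00111 (5 bits).
Byte 2: 0x98 = 10011000 (10xxxxxx ✓), payload 011000.
Concatenate: 00111011000 = 0x1D8 (11 bits → U+01D8).

U+01D8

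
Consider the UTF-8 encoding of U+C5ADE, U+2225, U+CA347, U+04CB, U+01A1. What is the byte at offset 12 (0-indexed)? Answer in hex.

0x8B

U+C5ADE → 4-byte form F3 85 AB 9E at offsets 0–3.
U+2225 → 3-byte form E2 88 A5 at offsets 4–6.
U+CA347 → 4-byte form F3 8A 8D 87 at offsets 7–10.
U+04CB → 2-byte form D3 8B at offsets 11–12.
Offset 12 falls in char 4's range; it's byte 2 of D3 8B = 0x8B.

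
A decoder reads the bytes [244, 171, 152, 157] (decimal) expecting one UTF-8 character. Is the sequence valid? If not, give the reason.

invalid (encodes a value above U+10FFFF)

Leading byte 0xF4 = 11110100 → 4-byte form.
Payload = 0x12B61D, which exceeds U+10FFFF, the maximum Unicode code point. (Leading bytes F5–FF, or F4 followed by ≥ 0x90, are invalid.)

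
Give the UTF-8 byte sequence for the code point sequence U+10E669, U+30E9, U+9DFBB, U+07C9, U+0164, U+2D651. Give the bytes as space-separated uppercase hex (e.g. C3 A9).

F4 8E 99 A9 E3 83 A9 F2 9D BE BB DF 89 C5 A4 F0 AD 99 91

U+10E669: 4-byte form → F4 8E 99 A9.
U+30E9: 3-byte form → E3 83 A9.
U+9DFBB: 4-byte form → F2 9D BE BB.
U+07C9: 2-byte form → DF 89.
U+0164: 2-byte form → C5 A4.
U+2D651: 4-byte form → F0 AD 99 91.
Concatenated (19 bytes): F4 8E 99 A9 E3 83 A9 F2 9D BE BB DF 89 C5 A4 F0 AD 99 91.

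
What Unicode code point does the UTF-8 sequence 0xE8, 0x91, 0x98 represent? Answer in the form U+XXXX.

Leading byte 0xE8 = 11101000 matches 1110xxxx → 3-byte sequence.
Byte 1: 0xE8 = 11101000, payload 1000 (4 bits).
Byte 2: 0x91 = 10010001 (10xxxxxx ✓), payload 010001.
Byte 3: 0x98 = 10011000 (10xxxxxx ✓), payload 011000.
Concatenate: 1000010001011000 = 0x8458 (16 bits → U+8458).

U+8458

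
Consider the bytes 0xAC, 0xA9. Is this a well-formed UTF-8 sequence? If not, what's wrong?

invalid (continuation byte with no leading byte)

Byte 0xAC = 10101100 has the form 10xxxxxx — a continuation byte — but there is no preceding leading byte.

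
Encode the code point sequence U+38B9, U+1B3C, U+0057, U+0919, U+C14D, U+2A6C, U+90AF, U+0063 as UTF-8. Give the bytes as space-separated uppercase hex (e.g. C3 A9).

E3 A2 B9 E1 AC BC 57 E0 A4 99 EC 85 8D E2 A9 AC E9 82 AF 63

U+38B9: 3-byte form → E3 A2 B9.
U+1B3C: 3-byte form → E1 AC BC.
U+0057: 1-byte form → 57.
U+0919: 3-byte form → E0 A4 99.
U+C14D: 3-byte form → EC 85 8D.
U+2A6C: 3-byte form → E2 A9 AC.
U+90AF: 3-byte form → E9 82 AF.
U+0063: 1-byte form → 63.
Concatenated (20 bytes): E3 A2 B9 E1 AC BC 57 E0 A4 99 EC 85 8D E2 A9 AC E9 82 AF 63.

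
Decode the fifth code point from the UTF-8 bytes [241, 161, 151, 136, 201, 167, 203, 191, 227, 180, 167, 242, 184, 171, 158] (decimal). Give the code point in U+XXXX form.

U+B8ADE

Offset 0: leading byte 0xF1 = 11110001 → 4-byte char #1 = F1 A1 97 88.
Offset 4: leading byte 0xC9 = 11001001 → 2-byte char #2 = C9 A7.
Offset 6: leading byte 0xCB = 11001011 → 2-byte char #3 = CB BF.
Offset 8: leading byte 0xE3 = 11100011 → 3-byte char #4 = E3 B4 A7.
Offset 11: leading byte 0xF2 = 11110010 → 4-byte char #5 = F2 B8 AB 9E.
Leading byte 0xF2 = 11110010 matches 11110xxx → 4-byte sequence.
Byte 1: 0xF2 = 11110010, payload 010 (3 bits).
Byte 2: 0xB8 = 10111000 (10xxxxxx ✓), payload 111000.
Byte 3: 0xAB = 10101011 (10xxxxxx ✓), payload 101011.
Byte 4: 0x9E = 10011110 (10xxxxxx ✓), payload 011110.
Concatenate: 010111000101011011110 = 0xB8ADE (21 bits → U+B8ADE).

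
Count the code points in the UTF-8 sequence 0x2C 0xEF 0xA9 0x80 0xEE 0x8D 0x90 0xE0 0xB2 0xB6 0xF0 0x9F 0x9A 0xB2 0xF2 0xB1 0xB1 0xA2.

Byte at offset 0: 0x2C = 00101100 → 1-byte char (#1). Advance 1.
Byte at offset 1: 0xEF = 11101111 → 3-byte char (#2). Advance 3.
Byte at offset 4: 0xEE = 11101110 → 3-byte char (#3). Advance 3.
Byte at offset 7: 0xE0 = 11100000 → 3-byte char (#4). Advance 3.
Byte at offset 10: 0xF0 = 11110000 → 4-byte char (#5). Advance 4.
Byte at offset 14: 0xF2 = 11110010 → 4-byte char (#6). Advance 4.
Reached end at offset 18 after 6 code points.

6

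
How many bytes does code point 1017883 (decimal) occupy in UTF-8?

U+F881B = 0xF881B. UTF-8 uses 1 byte below 0x80, 2 below 0x800, 3 below 0x10000, 4 up to 0x10FFFF. 0xF881B is in U+10000–U+10FFFF → 4 bytes.

4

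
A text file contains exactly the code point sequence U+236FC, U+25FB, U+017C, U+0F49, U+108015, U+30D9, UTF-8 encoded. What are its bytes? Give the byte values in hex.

U+236FC: 4-byte form → F0 A3 9B BC.
U+25FB: 3-byte form → E2 97 BB.
U+017C: 2-byte form → C5 BC.
U+0F49: 3-byte form → E0 BD 89.
U+108015: 4-byte form → F4 88 80 95.
U+30D9: 3-byte form → E3 83 99.
Concatenated (19 bytes): F0 A3 9B BC E2 97 BB C5 BC E0 BD 89 F4 88 80 95 E3 83 99.

F0 A3 9B BC E2 97 BB C5 BC E0 BD 89 F4 88 80 95 E3 83 99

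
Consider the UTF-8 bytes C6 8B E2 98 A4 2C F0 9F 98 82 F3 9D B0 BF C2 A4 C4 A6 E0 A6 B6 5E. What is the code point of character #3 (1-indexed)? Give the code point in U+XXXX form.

Offset 0: leading byte 0xC6 = 11000110 → 2-byte char #1 = C6 8B.
Offset 2: leading byte 0xE2 = 11100010 → 3-byte char #2 = E2 98 A4.
Offset 5: leading byte 0x2C = 00101100 → 1-byte char #3 = 2C.
Leading byte 0x2C = 00101100 matches 0xxxxxxx → 1-byte sequence.
Byte 1: 0x2C = 00101100, payload 0101100 (7 bits).
Concatenate: 0101100 = 0x2C (7 bits → U+002C).

U+002C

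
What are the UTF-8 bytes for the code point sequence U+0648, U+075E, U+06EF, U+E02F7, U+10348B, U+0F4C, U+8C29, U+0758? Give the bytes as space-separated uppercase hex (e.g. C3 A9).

U+0648: 2-byte form → D9 88.
U+075E: 2-byte form → DD 9E.
U+06EF: 2-byte form → DB AF.
U+E02F7: 4-byte form → F3 A0 8B B7.
U+10348B: 4-byte form → F4 83 92 8B.
U+0F4C: 3-byte form → E0 BD 8C.
U+8C29: 3-byte form → E8 B0 A9.
U+0758: 2-byte form → DD 98.
Concatenated (22 bytes): D9 88 DD 9E DB AF F3 A0 8B B7 F4 83 92 8B E0 BD 8C E8 B0 A9 DD 98.

D9 88 DD 9E DB AF F3 A0 8B B7 F4 83 92 8B E0 BD 8C E8 B0 A9 DD 98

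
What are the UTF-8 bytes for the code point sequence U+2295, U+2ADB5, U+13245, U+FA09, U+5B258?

U+2295: 3-byte form → E2 8A 95.
U+2ADB5: 4-byte form → F0 AA B6 B5.
U+13245: 4-byte form → F0 93 89 85.
U+FA09: 3-byte form → EF A8 89.
U+5B258: 4-byte form → F1 9B 89 98.
Concatenated (18 bytes): E2 8A 95 F0 AA B6 B5 F0 93 89 85 EF A8 89 F1 9B 89 98.

E2 8A 95 F0 AA B6 B5 F0 93 89 85 EF A8 89 F1 9B 89 98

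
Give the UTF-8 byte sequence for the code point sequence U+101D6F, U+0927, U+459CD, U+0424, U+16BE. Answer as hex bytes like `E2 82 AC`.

F4 81 B5 AF E0 A4 A7 F1 85 A7 8D D0 A4 E1 9A BE

U+101D6F: 4-byte form → F4 81 B5 AF.
U+0927: 3-byte form → E0 A4 A7.
U+459CD: 4-byte form → F1 85 A7 8D.
U+0424: 2-byte form → D0 A4.
U+16BE: 3-byte form → E1 9A BE.
Concatenated (16 bytes): F4 81 B5 AF E0 A4 A7 F1 85 A7 8D D0 A4 E1 9A BE.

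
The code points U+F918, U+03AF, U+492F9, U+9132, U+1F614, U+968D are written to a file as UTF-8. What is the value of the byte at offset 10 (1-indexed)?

1-indexed offset 10 is 0-indexed offset 9.
U+F918 → 3-byte form EF A4 98 at offsets 0–2.
U+03AF → 2-byte form CE AF at offsets 3–4.
U+492F9 → 4-byte form F1 89 8B B9 at offsets 5–8.
U+9132 → 3-byte form E9 84 B2 at offsets 9–11.
Offset 9 falls in char 4's range; it's byte 1 of E9 84 B2 = 0xE9.

0xE9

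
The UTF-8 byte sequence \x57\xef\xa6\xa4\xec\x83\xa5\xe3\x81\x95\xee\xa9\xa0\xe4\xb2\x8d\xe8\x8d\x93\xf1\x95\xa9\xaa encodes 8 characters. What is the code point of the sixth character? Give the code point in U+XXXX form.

Offset 0: leading byte 0x57 = 01010111 → 1-byte char #1 = 57.
Offset 1: leading byte 0xEF = 11101111 → 3-byte char #2 = EF A6 A4.
Offset 4: leading byte 0xEC = 11101100 → 3-byte char #3 = EC 83 A5.
Offset 7: leading byte 0xE3 = 11100011 → 3-byte char #4 = E3 81 95.
Offset 10: leading byte 0xEE = 11101110 → 3-byte char #5 = EE A9 A0.
Offset 13: leading byte 0xE4 = 11100100 → 3-byte char #6 = E4 B2 8D.
Leading byte 0xE4 = 11100100 matches 1110xxxx → 3-byte sequence.
Byte 1: 0xE4 = 11100100, payload 0100 (4 bits).
Byte 2: 0xB2 = 10110010 (10xxxxxx ✓), payload 110010.
Byte 3: 0x8D = 10001101 (10xxxxxx ✓), payload 001101.
Concatenate: 0100110010001101 = 0x4C8D (16 bits → U+4C8D).

U+4C8D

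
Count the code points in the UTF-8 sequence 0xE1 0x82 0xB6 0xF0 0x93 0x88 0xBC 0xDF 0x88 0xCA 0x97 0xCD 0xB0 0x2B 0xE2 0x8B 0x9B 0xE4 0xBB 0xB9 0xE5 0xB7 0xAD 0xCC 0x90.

Byte at offset 0: 0xE1 = 11100001 → 3-byte char (#1). Advance 3.
Byte at offset 3: 0xF0 = 11110000 → 4-byte char (#2). Advance 4.
Byte at offset 7: 0xDF = 11011111 → 2-byte char (#3). Advance 2.
Byte at offset 9: 0xCA = 11001010 → 2-byte char (#4). Advance 2.
Byte at offset 11: 0xCD = 11001101 → 2-byte char (#5). Advance 2.
Byte at offset 13: 0x2B = 00101011 → 1-byte char (#6). Advance 1.
Byte at offset 14: 0xE2 = 11100010 → 3-byte char (#7). Advance 3.
Byte at offset 17: 0xE4 = 11100100 → 3-byte char (#8). Advance 3.
Byte at offset 20: 0xE5 = 11100101 → 3-byte char (#9). Advance 3.
Byte at offset 23: 0xCC = 11001100 → 2-byte char (#10). Advance 2.
Reached end at offset 25 after 10 code points.

10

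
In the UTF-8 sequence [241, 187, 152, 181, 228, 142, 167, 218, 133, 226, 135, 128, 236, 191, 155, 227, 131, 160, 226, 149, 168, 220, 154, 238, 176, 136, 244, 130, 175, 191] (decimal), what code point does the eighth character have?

U+071A

Offset 0: leading byte 0xF1 = 11110001 → 4-byte char #1 = F1 BB 98 B5.
Offset 4: leading byte 0xE4 = 11100100 → 3-byte char #2 = E4 8E A7.
Offset 7: leading byte 0xDA = 11011010 → 2-byte char #3 = DA 85.
Offset 9: leading byte 0xE2 = 11100010 → 3-byte char #4 = E2 87 80.
Offset 12: leading byte 0xEC = 11101100 → 3-byte char #5 = EC BF 9B.
Offset 15: leading byte 0xE3 = 11100011 → 3-byte char #6 = E3 83 A0.
Offset 18: leading byte 0xE2 = 11100010 → 3-byte char #7 = E2 95 A8.
Offset 21: leading byte 0xDC = 11011100 → 2-byte char #8 = DC 9A.
Leading byte 0xDC = 11011100 matches 110xxxxx → 2-byte sequence.
Byte 1: 0xDC = 11011100, payload 11100 (5 bits).
Byte 2: 0x9A = 10011010 (10xxxxxx ✓), payload 011010.
Concatenate: 11100011010 = 0x71A (11 bits → U+071A).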